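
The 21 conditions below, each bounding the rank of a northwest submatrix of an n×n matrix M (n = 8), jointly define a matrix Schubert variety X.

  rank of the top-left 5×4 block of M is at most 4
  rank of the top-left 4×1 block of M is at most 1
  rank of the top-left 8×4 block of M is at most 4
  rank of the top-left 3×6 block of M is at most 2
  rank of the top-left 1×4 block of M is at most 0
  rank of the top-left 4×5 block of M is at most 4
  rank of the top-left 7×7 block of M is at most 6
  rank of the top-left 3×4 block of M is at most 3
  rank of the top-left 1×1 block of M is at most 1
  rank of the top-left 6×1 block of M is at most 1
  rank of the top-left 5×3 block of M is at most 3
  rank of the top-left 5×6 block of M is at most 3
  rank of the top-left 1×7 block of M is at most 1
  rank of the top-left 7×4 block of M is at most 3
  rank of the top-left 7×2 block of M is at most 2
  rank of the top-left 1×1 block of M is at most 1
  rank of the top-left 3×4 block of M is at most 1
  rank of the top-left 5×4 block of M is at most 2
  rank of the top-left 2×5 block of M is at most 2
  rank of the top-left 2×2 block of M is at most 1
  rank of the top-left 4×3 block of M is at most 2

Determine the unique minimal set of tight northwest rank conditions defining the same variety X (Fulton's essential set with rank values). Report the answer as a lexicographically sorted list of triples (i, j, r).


Rank table r_w(8×8) implied by the 21 constraints:

  i=1: 0  0  0  0  1  1  1  1
  i=2: 1  1  1  1  2  2  2  2
  i=3: 1  1  1  1  2  2  3  3
  i=4: 1  2  2  2  3  3  4  4
  i=5: 1  2  2  2  3  3  4  5
  i=6: 1  2  3  3  4  4  5  6
  i=7: 1  2  3  3  4  5  6  7
  i=8: 1  2  3  4  5  6  7  8

hence w(1..8) = (5, 1, 7, 2, 8, 3, 6, 4).

Fulton essential set (6 of the 12 Rothe cells):

[(1, 4, 0), (3, 4, 1), (3, 6, 2), (5, 4, 2), (5, 6, 3), (7, 4, 3)]


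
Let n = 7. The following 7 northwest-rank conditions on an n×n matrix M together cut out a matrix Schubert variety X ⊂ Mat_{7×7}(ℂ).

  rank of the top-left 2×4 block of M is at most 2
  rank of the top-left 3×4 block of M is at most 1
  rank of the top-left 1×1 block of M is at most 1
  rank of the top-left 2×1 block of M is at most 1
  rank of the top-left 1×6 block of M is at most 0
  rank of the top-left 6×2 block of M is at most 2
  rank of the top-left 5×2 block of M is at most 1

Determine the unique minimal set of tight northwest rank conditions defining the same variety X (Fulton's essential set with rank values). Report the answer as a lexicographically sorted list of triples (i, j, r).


Reconstructing r_w from the 7 given conditions:

  R[1]: 0, 0, 0, 0, 0, 0, 1
  R[2]: 1, 1, 1, 1, 1, 1, 2
  R[3]: 1, 1, 1, 1, 2, 2, 3
  R[4]: 1, 1, 2, 2, 3, 3, 4
  R[5]: 1, 1, 2, 3, 4, 4, 5
  R[6]: 1, 2, 3, 4, 5, 5, 6
  R[7]: 1, 2, 3, 4, 5, 6, 7

the unique w with this rank table is (7, 1, 5, 3, 4, 2, 6).

ℓ(w)=11; the 3 essential cells (i,j,r):

[(1, 6, 0), (3, 4, 1), (5, 2, 1)]


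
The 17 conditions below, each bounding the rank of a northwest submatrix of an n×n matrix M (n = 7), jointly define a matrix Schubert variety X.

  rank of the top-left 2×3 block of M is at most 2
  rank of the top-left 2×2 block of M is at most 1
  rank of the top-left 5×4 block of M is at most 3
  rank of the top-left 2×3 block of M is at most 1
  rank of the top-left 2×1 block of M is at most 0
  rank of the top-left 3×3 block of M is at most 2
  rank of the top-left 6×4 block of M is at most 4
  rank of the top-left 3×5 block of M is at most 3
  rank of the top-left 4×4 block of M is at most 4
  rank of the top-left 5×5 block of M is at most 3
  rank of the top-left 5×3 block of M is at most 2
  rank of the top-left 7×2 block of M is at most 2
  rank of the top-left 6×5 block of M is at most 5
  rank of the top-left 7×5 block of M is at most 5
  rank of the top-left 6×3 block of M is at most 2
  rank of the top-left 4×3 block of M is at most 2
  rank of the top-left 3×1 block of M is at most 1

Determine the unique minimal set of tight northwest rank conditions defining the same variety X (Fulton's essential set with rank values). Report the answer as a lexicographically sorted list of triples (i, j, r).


Propagating the 17 rank bounds to every northwest block:

  row 1: 0 1 1 1 1 1 1
  row 2: 0 1 1 2 2 2 2
  row 3: 1 2 2 3 3 3 3
  row 4: 1 2 2 3 3 4 4
  row 5: 1 2 2 3 3 4 5
  row 6: 1 2 2 3 4 5 6
  row 7: 1 2 3 4 5 6 7

reading off 1-entries of Δ²R: w = (2, 4, 1, 6, 7, 5, 3).

4 SE-corners of the 8-cell Rothe diagram give Ess(w):

[(2, 1, 0), (2, 3, 1), (5, 5, 3), (6, 3, 2)]


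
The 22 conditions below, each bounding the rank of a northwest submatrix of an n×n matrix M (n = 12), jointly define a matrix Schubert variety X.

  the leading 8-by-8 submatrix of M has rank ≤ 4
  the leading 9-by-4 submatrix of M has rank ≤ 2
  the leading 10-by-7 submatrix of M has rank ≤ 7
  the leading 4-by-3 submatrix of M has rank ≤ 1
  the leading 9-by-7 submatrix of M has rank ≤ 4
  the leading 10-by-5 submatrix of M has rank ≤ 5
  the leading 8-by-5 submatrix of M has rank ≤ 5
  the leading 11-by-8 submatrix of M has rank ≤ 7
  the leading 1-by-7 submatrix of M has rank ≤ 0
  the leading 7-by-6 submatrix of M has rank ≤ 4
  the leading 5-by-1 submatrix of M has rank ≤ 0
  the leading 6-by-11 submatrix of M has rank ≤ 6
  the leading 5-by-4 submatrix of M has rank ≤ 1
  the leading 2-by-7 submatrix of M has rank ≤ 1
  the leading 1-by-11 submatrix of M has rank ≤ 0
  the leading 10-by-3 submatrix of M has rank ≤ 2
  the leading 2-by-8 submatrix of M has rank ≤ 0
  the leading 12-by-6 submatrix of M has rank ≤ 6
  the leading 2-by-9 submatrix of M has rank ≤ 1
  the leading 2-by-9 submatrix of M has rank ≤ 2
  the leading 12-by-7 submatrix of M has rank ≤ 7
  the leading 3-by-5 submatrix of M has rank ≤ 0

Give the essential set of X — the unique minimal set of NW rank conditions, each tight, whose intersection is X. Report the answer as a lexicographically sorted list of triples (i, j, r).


Rank table r_w(12×12) implied by the 22 constraints:

  0, 0, 0, 0, 0, 0, 0, 0, 0, 0, 0, 1
  0, 0, 0, 0, 0, 0, 0, 0, 1, 1, 1, 2
  0, 0, 0, 0, 0, 1, 1, 1, 2, 2, 2, 3
  0, 1, 1, 1, 1, 2, 2, 2, 3, 3, 3, 4
  0, 1, 1, 1, 2, 3, 3, 3, 4, 4, 4, 5
  1, 2, 2, 2, 3, 4, 4, 4, 5, 5, 5, 6
  1, 2, 2, 2, 3, 4, 4, 4, 5, 6, 6, 7
  1, 2, 2, 2, 3, 4, 4, 4, 5, 6, 7, 8
  1, 2, 2, 2, 3, 4, 4, 5, 6, 7, 8, 9
  1, 2, 2, 3, 4, 5, 5, 6, 7, 8, 9, 10
  1, 2, 3, 4, 5, 6, 6, 7, 8, 9, 10, 11
  1, 2, 3, 4, 5, 6, 7, 8, 9, 10, 11, 12

the unique w with this rank table is (12, 9, 6, 2, 5, 1, 10, 11, 8, 4, 3, 7).

9 SE-corners of the 40-cell Rothe diagram give Ess(w):

[(1, 11, 0), (2, 8, 0), (3, 5, 0), (5, 1, 0), (5, 4, 1), (8, 8, 4), (9, 4, 2), (9, 7, 4), (10, 3, 2)]


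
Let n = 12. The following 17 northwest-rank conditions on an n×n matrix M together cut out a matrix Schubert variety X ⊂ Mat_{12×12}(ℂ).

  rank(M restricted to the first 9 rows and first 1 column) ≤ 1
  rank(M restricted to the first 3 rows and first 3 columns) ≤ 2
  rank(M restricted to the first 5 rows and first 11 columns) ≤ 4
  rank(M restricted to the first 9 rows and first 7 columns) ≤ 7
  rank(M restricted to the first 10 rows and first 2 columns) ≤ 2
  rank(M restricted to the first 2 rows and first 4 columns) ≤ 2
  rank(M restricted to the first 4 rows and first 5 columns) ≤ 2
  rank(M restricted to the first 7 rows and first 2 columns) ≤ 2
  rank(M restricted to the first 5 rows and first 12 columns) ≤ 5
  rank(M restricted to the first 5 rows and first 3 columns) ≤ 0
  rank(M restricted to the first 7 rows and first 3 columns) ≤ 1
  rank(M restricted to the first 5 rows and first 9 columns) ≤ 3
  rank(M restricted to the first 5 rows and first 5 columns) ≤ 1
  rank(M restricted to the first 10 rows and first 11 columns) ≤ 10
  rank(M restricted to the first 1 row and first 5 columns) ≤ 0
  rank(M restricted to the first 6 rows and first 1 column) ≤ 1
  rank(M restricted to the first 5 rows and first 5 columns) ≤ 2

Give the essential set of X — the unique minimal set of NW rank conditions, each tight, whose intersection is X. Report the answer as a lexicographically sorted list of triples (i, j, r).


Recovering R(i,j) via the rank-extension bound from the 17 conditions:

  i=1: 0 | 0 | 0 | 0 | 0 | 1 | 1 | 1 | 1 | 1 | 1 | 1
  i=2: 0 | 0 | 0 | 1 | 1 | 2 | 2 | 2 | 2 | 2 | 2 | 2
  i=3: 0 | 0 | 0 | 1 | 1 | 2 | 3 | 3 | 3 | 3 | 3 | 3
  i=4: 0 | 0 | 0 | 1 | 1 | 2 | 3 | 3 | 3 | 4 | 4 | 4
  i=5: 0 | 0 | 0 | 1 | 1 | 2 | 3 | 3 | 3 | 4 | 4 | 5
  i=6: 1 | 1 | 1 | 2 | 2 | 3 | 4 | 4 | 4 | 5 | 5 | 6
  i=7: 1 | 1 | 1 | 2 | 3 | 4 | 5 | 5 | 5 | 6 | 6 | 7
  i=8: 1 | 2 | 2 | 3 | 4 | 5 | 6 | 6 | 6 | 7 | 7 | 8
  i=9: 1 | 2 | 3 | 4 | 5 | 6 | 7 | 7 | 7 | 8 | 8 | 9
  i=10: 1 | 2 | 3 | 4 | 5 | 6 | 7 | 8 | 8 | 9 | 9 | 10
  i=11: 1 | 2 | 3 | 4 | 5 | 6 | 7 | 8 | 9 | 10 | 10 | 11
  i=12: 1 | 2 | 3 | 4 | 5 | 6 | 7 | 8 | 9 | 10 | 11 | 12

giving w = (6, 4, 7, 10, 12, 1, 5, 2, 3, 8, 9, 11) via Δ²R.

|D(w)|=27, |Ess(w)|=6:

[(1, 5, 0), (5, 3, 0), (5, 5, 1), (5, 9, 3), (5, 11, 4), (7, 3, 1)]


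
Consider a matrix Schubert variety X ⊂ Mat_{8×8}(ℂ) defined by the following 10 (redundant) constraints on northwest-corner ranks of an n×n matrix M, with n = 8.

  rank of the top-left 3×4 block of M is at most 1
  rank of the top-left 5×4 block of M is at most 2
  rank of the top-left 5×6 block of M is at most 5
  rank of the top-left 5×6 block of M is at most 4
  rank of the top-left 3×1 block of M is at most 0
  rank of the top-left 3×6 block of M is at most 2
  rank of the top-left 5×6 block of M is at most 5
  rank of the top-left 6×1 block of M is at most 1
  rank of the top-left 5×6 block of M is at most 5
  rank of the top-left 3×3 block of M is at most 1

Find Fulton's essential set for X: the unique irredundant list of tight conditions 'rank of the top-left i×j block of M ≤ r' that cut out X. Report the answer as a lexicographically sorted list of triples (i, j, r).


Reconstructing r_w from the 10 given conditions:

  R[1]: 0 | 1 | 1 | 1 | 1 | 1 | 1 | 1
  R[2]: 0 | 1 | 1 | 1 | 2 | 2 | 2 | 2
  R[3]: 0 | 1 | 1 | 1 | 2 | 2 | 3 | 3
  R[4]: 1 | 2 | 2 | 2 | 3 | 3 | 4 | 4
  R[5]: 1 | 2 | 2 | 2 | 3 | 4 | 5 | 5
  R[6]: 1 | 2 | 3 | 3 | 4 | 5 | 6 | 6
  R[7]: 1 | 2 | 3 | 4 | 5 | 6 | 7 | 7
  R[8]: 1 | 2 | 3 | 4 | 5 | 6 | 7 | 8

the unique w with this rank table is (2, 5, 7, 1, 6, 3, 4, 8).

Fulton essential set (4 of the 10 Rothe cells):

[(3, 1, 0), (3, 4, 1), (3, 6, 2), (5, 4, 2)]


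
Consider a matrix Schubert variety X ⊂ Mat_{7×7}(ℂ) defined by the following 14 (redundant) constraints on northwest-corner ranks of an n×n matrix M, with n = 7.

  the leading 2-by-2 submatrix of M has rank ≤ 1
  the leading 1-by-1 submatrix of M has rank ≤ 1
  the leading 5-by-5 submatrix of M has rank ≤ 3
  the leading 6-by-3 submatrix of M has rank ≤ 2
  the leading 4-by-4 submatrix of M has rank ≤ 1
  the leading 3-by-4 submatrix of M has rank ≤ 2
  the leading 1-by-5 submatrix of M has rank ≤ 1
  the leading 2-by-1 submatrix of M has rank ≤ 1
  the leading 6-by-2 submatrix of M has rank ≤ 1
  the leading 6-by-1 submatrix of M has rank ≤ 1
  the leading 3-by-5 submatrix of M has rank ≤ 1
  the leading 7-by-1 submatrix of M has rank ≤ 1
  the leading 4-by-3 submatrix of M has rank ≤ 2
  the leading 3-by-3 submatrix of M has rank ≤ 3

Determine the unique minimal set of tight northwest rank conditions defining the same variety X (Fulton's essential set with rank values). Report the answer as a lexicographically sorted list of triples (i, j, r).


Computing R[i][j] = min implied NW-rank bound (n=7, 14 conditions):

  i=1: 1  1  1  1  1  1  1
  i=2: 1  1  1  1  1  2  2
  i=3: 1  1  1  1  1  2  3
  i=4: 1  1  1  1  2  3  4
  i=5: 1  1  2  2  3  4  5
  i=6: 1  1  2  3  4  5  6
  i=7: 1  2  3  4  5  6  7

second differences of R give the permutation w = (1, 6, 7, 5, 3, 4, 2).

3 SE-corners of the 13-cell Rothe diagram give Ess(w):

[(3, 5, 1), (4, 4, 1), (6, 2, 1)]


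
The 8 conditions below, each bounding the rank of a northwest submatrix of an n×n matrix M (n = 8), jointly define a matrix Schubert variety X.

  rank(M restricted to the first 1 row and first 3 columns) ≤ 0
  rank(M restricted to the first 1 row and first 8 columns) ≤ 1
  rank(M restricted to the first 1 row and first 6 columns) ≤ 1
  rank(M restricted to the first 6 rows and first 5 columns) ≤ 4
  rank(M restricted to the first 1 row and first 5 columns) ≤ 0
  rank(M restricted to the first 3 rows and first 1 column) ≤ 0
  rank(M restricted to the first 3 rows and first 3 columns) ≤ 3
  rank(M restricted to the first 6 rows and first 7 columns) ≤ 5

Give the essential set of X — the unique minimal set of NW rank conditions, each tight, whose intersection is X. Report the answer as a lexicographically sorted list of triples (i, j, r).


Rank table r_w(8×8) implied by the 8 constraints:

  row 1: 0, 0, 0, 0, 0, 1, 1, 1
  row 2: 0, 1, 1, 1, 1, 2, 2, 2
  row 3: 0, 1, 2, 2, 2, 3, 3, 3
  row 4: 1, 2, 3, 3, 3, 4, 4, 4
  row 5: 1, 2, 3, 4, 4, 5, 5, 5
  row 6: 1, 2, 3, 4, 4, 5, 5, 6
  row 7: 1, 2, 3, 4, 5, 6, 6, 7
  row 8: 1, 2, 3, 4, 5, 6, 7, 8

so w = (6, 2, 3, 1, 4, 8, 5, 7).

ℓ(w)=9; the 4 essential cells (i,j,r):

[(1, 5, 0), (3, 1, 0), (6, 5, 4), (6, 7, 5)]


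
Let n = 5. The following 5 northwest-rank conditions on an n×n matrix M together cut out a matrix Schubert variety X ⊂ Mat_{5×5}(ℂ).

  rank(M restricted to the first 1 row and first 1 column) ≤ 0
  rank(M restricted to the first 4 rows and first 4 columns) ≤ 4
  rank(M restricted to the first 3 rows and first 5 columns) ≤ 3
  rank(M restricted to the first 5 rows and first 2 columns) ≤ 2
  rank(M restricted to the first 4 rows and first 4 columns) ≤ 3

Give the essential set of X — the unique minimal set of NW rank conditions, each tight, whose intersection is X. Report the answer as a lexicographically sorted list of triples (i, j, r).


Recovering R(i,j) via the rank-extension bound from the 5 conditions:

  0, 1, 1, 1, 1
  1, 2, 2, 2, 2
  1, 2, 3, 3, 3
  1, 2, 3, 3, 4
  1, 2, 3, 4, 5

so w = (2, 1, 3, 5, 4).

ℓ(w)=2; the 2 essential cells (i,j,r):

[(1, 1, 0), (4, 4, 3)]


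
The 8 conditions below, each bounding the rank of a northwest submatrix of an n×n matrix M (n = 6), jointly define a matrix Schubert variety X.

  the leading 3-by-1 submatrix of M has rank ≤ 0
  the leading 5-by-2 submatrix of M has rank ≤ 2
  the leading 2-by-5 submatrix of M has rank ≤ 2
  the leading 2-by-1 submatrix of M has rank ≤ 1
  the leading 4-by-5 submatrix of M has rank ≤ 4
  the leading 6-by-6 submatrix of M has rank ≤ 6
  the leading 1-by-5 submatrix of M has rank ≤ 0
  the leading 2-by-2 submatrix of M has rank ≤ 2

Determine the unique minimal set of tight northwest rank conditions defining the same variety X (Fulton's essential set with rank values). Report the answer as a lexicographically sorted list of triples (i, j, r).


Rank table r_w(6×6) implied by the 8 constraints:

  0  0  0  0  0  1
  0  1  1  1  1  2
  0  1  2  2  2  3
  1  2  3  3  3  4
  1  2  3  4  4  5
  1  2  3  4  5  6

second differences of R give the permutation w = (6, 2, 3, 1, 4, 5).

Fulton essential set (2 of the 7 Rothe cells):

[(1, 5, 0), (3, 1, 0)]


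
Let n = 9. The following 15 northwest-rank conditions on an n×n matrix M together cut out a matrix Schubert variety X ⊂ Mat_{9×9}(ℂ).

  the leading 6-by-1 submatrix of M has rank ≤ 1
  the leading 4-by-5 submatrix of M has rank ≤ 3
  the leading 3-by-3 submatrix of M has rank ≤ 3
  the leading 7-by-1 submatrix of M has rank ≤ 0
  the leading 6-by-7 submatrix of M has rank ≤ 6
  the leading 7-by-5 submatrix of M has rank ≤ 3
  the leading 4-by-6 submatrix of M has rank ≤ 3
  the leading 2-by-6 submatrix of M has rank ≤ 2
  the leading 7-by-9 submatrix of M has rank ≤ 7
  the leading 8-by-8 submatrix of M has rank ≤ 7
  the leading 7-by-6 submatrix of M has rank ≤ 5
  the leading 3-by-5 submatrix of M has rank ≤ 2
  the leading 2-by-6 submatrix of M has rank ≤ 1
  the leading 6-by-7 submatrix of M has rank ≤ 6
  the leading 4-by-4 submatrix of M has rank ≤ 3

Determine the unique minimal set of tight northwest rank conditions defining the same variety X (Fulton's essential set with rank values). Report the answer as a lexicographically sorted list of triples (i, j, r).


Reconstructing r_w from the 15 given conditions:

  R[1]: 0  1  1  1  1  1  1  1  1
  R[2]: 0  1  1  1  1  1  2  2  2
  R[3]: 0  1  2  2  2  2  3  3  3
  R[4]: 0  1  2  3  3  3  4  4  4
  R[5]: 0  1  2  3  3  4  5  5  5
  R[6]: 0  1  2  3  3  4  5  6  6
  R[7]: 0  1  2  3  3  4  5  6  7
  R[8]: 1  2  3  4  4  5  6  7  8
  R[9]: 1  2  3  4  5  6  7  8  9

the unique w with this rank table is (2, 7, 3, 4, 6, 8, 9, 1, 5).

Fulton essential set (3 of the 14 Rothe cells):

[(2, 6, 1), (7, 1, 0), (7, 5, 3)]


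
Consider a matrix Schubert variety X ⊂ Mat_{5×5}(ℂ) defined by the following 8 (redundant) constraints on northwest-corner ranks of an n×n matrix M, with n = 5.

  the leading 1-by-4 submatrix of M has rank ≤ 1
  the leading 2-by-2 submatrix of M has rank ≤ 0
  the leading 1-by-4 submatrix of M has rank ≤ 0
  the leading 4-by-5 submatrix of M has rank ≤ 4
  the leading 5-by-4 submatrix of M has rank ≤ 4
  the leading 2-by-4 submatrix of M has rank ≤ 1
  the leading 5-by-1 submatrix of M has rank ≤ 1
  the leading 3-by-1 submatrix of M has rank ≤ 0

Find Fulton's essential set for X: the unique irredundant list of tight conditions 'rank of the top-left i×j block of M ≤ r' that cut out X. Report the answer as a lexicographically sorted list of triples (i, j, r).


Rank table r_w(5×5) implied by the 8 constraints:

  R[1]: 0, 0, 0, 0, 1
  R[2]: 0, 0, 1, 1, 2
  R[3]: 0, 1, 2, 2, 3
  R[4]: 1, 2, 3, 3, 4
  R[5]: 1, 2, 3, 4, 5

reading off 1-entries of Δ²R: w = (5, 3, 2, 1, 4).

ℓ(w)=7; the 3 essential cells (i,j,r):

[(1, 4, 0), (2, 2, 0), (3, 1, 0)]


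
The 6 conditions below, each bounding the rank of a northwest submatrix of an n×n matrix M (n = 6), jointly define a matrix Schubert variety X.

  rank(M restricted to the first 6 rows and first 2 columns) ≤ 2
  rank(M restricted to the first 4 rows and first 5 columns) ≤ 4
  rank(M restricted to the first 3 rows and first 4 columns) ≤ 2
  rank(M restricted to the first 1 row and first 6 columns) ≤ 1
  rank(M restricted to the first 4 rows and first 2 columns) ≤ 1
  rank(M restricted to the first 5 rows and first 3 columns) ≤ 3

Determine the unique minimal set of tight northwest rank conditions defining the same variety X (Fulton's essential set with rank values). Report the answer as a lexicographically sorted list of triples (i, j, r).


Propagating the 6 rank bounds to every northwest block:

  1, 1, 1, 1, 1, 1
  1, 1, 2, 2, 2, 2
  1, 1, 2, 2, 3, 3
  1, 1, 2, 3, 4, 4
  1, 2, 3, 4, 5, 5
  1, 2, 3, 4, 5, 6

giving w = (1, 3, 5, 4, 2, 6) via Δ²R.

Fulton essential set (2 of the 4 Rothe cells):

[(3, 4, 2), (4, 2, 1)]


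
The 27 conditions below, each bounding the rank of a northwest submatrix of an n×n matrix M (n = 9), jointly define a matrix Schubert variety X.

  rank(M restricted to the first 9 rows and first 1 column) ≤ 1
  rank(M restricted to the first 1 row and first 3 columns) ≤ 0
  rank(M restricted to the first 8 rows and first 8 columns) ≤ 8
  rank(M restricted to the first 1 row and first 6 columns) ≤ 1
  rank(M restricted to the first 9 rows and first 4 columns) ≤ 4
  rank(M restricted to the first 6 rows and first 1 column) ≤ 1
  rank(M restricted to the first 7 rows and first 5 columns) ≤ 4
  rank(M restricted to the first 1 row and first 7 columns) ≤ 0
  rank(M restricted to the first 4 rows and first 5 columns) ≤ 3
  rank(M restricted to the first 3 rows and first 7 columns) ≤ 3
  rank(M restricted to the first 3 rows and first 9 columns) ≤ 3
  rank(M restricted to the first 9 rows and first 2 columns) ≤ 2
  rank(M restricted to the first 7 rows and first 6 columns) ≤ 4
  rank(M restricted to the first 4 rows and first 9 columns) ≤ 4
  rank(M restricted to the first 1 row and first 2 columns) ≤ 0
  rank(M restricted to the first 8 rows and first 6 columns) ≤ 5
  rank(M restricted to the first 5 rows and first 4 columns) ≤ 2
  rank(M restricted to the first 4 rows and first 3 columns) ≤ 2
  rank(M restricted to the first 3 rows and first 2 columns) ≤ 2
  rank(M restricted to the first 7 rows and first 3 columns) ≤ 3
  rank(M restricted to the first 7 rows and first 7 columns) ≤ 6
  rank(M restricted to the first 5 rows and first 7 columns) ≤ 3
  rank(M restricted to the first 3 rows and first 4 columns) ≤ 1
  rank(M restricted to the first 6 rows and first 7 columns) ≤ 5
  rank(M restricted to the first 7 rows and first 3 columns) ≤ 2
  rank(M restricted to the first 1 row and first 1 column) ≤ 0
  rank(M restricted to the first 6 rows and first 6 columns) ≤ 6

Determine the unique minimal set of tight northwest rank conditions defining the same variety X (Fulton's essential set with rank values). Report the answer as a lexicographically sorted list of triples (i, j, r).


Propagating the 27 rank bounds to every northwest block:

  0  0  0  0  0  0  0  1  1
  1  1  1  1  1  1  1  2  2
  1  1  1  1  2  2  2  3  3
  1  2  2  2  3  3  3  4  4
  1  2  2  2  3  3  3  4  5
  1  2  2  3  4  4  4  5  6
  1  2  2  3  4  4  5  6  7
  1  2  3  4  5  5  6  7  8
  1  2  3  4  5  6  7  8  9

second differences of R give the permutation w = (8, 1, 5, 2, 9, 4, 7, 3, 6).

|D(w)|=17, |Ess(w)|=6:

[(1, 7, 0), (3, 4, 1), (5, 4, 2), (5, 7, 3), (7, 3, 2), (7, 6, 4)]


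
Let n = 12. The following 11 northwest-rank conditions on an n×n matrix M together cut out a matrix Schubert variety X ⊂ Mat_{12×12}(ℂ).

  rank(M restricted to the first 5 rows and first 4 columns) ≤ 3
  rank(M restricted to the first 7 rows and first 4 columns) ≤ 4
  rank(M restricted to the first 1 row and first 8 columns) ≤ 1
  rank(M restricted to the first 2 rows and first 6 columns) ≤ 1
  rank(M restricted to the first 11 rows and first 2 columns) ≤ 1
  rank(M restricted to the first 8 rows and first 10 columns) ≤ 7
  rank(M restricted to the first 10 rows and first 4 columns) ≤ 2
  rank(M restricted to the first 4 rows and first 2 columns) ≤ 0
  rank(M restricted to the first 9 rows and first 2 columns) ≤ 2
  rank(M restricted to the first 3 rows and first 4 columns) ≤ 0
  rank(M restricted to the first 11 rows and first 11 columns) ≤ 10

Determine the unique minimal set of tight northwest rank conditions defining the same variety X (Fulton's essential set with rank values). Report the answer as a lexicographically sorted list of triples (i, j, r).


Recovering R(i,j) via the rank-extension bound from the 11 conditions:

  R[1]: 0  0  0  0  1  1  1  1  1  1  1  1
  R[2]: 0  0  0  0  1  1  2  2  2  2  2  2
  R[3]: 0  0  0  0  1  2  3  3  3  3  3  3
  R[4]: 0  0  1  1  2  3  4  4  4  4  4  4
  R[5]: 1  1  2  2  3  4  5  5  5  5  5  5
  R[6]: 1  1  2  2  3  4  5  6  6  6  6  6
  R[7]: 1  1  2  2  3  4  5  6  7  7  7  7
  R[8]: 1  1  2  2  3  4  5  6  7  7  8  8
  R[9]: 1  1  2  2  3  4  5  6  7  8  9  9
  R[10]: 1  1  2  2  3  4  5  6  7  8  9  10
  R[11]: 1  1  2  3  4  5  6  7  8  9  10  11
  R[12]: 1  2  3  4  5  6  7  8  9  10  11  12

so w = (5, 7, 6, 3, 1, 8, 9, 11, 10, 12, 4, 2).

D(w) has 27 cells with 6 SE-corners; essential set:

[(2, 6, 1), (3, 4, 0), (4, 2, 0), (8, 10, 7), (10, 4, 2), (11, 2, 1)]


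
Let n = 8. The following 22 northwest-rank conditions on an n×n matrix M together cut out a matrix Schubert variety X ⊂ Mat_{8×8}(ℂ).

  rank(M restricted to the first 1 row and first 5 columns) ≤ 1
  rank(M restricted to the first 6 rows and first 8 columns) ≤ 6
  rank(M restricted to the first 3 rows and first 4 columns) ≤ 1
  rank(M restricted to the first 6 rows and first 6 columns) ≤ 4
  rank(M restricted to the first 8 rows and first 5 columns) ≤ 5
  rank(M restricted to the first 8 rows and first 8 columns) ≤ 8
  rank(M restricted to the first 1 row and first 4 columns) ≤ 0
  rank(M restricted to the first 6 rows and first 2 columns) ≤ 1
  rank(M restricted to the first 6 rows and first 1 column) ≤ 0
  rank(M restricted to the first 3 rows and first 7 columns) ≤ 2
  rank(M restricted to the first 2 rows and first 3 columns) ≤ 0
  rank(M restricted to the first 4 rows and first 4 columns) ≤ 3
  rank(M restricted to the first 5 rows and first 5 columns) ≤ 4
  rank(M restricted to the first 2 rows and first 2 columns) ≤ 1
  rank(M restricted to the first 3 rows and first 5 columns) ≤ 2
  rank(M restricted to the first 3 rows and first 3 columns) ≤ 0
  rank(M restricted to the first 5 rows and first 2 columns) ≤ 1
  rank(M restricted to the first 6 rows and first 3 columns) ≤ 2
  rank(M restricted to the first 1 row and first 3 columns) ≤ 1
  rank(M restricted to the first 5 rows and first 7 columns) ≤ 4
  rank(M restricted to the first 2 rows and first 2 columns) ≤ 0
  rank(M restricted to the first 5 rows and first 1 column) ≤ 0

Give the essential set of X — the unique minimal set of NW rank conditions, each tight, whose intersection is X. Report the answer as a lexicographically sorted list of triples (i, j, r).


Recovering R(i,j) via the rank-extension bound from the 22 conditions:

  i=1: 0 | 0 | 0 | 0 | 1 | 1 | 1 | 1
  i=2: 0 | 0 | 0 | 1 | 2 | 2 | 2 | 2
  i=3: 0 | 0 | 0 | 1 | 2 | 2 | 2 | 3
  i=4: 0 | 1 | 1 | 2 | 3 | 3 | 3 | 4
  i=5: 0 | 1 | 2 | 3 | 4 | 4 | 4 | 5
  i=6: 0 | 1 | 2 | 3 | 4 | 4 | 5 | 6
  i=7: 1 | 2 | 3 | 4 | 5 | 5 | 6 | 7
  i=8: 1 | 2 | 3 | 4 | 5 | 6 | 7 | 8

hence w(1..8) = (5, 4, 8, 2, 3, 7, 1, 6).

5 SE-corners of the 16-cell Rothe diagram give Ess(w):

[(1, 4, 0), (3, 3, 0), (3, 7, 2), (6, 1, 0), (6, 6, 4)]


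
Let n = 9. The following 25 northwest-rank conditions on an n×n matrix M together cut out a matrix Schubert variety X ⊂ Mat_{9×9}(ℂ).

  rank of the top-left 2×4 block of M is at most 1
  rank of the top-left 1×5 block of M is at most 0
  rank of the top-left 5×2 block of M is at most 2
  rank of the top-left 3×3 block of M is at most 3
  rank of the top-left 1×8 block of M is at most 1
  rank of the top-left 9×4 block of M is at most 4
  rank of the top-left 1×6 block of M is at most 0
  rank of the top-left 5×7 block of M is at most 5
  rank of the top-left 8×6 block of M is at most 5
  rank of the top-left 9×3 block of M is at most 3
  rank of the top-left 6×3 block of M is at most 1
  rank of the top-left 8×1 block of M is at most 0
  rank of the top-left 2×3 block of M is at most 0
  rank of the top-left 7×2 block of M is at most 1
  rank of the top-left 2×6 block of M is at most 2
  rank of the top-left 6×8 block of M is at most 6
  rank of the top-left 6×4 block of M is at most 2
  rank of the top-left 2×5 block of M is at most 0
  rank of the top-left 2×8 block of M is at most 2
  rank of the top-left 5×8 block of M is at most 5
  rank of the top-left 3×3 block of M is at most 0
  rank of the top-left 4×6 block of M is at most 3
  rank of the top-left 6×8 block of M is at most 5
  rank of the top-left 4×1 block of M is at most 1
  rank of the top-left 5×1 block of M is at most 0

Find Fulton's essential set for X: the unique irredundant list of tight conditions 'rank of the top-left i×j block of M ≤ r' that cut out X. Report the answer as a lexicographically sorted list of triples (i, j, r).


Rank table r_w(9×9) implied by the 25 constraints:

  R[1]: 0  0  0  0  0  0  1  1  1
  R[2]: 0  0  0  0  0  1  2  2  2
  R[3]: 0  0  0  1  1  2  3  3  3
  R[4]: 0  1  1  2  2  3  4  4  4
  R[5]: 0  1  1  2  3  4  5  5  5
  R[6]: 0  1  1  2  3  4  5  5  6
  R[7]: 0  1  2  3  4  5  6  6  7
  R[8]: 0  1  2  3  4  5  6  7  8
  R[9]: 1  2  3  4  5  6  7  8  9

so w = (7, 6, 4, 2, 5, 9, 3, 8, 1).

Rothe diagram D(w) (22 cells), 6 SE-corners (essential conditions):

[(1, 6, 0), (2, 5, 0), (3, 3, 0), (6, 3, 1), (6, 8, 5), (8, 1, 0)]


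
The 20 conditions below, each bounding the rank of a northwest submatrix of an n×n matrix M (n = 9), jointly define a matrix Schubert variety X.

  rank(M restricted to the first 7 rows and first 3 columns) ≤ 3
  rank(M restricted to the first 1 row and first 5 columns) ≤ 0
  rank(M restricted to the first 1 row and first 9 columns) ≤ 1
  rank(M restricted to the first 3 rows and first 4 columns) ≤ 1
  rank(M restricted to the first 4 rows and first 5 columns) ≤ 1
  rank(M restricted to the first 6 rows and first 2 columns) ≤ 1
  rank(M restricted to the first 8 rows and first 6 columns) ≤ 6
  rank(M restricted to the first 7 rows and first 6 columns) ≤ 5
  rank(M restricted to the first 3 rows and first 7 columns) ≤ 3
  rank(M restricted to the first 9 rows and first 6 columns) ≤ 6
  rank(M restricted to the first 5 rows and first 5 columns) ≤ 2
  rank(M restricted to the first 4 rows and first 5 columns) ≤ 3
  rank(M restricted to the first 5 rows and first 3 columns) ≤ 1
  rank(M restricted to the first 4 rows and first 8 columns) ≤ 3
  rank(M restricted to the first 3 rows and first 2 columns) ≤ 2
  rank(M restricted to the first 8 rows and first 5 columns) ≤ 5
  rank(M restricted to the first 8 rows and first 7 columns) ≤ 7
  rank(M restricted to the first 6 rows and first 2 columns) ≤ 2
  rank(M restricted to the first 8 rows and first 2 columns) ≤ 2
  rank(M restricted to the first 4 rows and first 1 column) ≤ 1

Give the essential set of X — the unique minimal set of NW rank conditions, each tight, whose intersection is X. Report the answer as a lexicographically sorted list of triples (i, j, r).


Propagating the 20 rank bounds to every northwest block:

  i=1: 0 | 0 | 0 | 0 | 0 | 1 | 1 | 1 | 1
  i=2: 1 | 1 | 1 | 1 | 1 | 2 | 2 | 2 | 2
  i=3: 1 | 1 | 1 | 1 | 1 | 2 | 3 | 3 | 3
  i=4: 1 | 1 | 1 | 1 | 1 | 2 | 3 | 3 | 4
  i=5: 1 | 1 | 1 | 2 | 2 | 3 | 4 | 4 | 5
  i=6: 1 | 1 | 2 | 3 | 3 | 4 | 5 | 5 | 6
  i=7: 1 | 2 | 3 | 4 | 4 | 5 | 6 | 6 | 7
  i=8: 1 | 2 | 3 | 4 | 5 | 6 | 7 | 7 | 8
  i=9: 1 | 2 | 3 | 4 | 5 | 6 | 7 | 8 | 9

second differences of R give the permutation w = (6, 1, 7, 9, 4, 3, 2, 5, 8).

ℓ(w)=17; the 5 essential cells (i,j,r):

[(1, 5, 0), (4, 5, 1), (4, 8, 3), (5, 3, 1), (6, 2, 1)]


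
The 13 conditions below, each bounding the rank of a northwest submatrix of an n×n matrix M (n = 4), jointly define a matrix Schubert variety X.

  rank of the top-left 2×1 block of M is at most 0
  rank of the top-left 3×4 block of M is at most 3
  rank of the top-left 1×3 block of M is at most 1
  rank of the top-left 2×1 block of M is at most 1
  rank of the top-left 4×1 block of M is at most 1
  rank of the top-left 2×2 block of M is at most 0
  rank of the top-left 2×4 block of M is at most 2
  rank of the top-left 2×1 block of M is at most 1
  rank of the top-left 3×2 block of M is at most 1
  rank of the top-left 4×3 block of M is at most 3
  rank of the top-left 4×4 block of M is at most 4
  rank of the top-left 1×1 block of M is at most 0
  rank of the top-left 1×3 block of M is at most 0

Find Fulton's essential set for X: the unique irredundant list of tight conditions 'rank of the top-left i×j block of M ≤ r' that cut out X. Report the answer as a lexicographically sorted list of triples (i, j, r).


Recovering R(i,j) via the rank-extension bound from the 13 conditions:

  row 1: 0, 0, 0, 1
  row 2: 0, 0, 1, 2
  row 3: 1, 1, 2, 3
  row 4: 1, 2, 3, 4

giving w = (4, 3, 1, 2) via Δ²R.

ℓ(w)=5; the 2 essential cells (i,j,r):

[(1, 3, 0), (2, 2, 0)]


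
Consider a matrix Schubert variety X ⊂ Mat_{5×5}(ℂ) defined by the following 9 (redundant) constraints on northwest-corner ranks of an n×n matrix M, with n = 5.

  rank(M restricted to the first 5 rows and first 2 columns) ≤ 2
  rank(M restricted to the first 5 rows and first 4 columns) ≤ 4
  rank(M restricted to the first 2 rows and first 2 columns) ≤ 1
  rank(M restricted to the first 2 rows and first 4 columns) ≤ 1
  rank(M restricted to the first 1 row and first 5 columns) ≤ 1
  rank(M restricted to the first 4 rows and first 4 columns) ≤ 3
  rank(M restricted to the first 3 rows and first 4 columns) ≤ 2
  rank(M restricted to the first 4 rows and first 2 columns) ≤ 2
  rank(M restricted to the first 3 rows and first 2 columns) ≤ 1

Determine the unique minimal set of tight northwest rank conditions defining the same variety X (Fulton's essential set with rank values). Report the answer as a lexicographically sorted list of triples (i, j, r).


Computing R[i][j] = min implied NW-rank bound (n=5, 9 conditions):

  1, 1, 1, 1, 1
  1, 1, 1, 1, 2
  1, 1, 2, 2, 3
  1, 2, 3, 3, 4
  1, 2, 3, 4, 5

giving w = (1, 5, 3, 2, 4) via Δ²R.

2 SE-corners of the 4-cell Rothe diagram give Ess(w):

[(2, 4, 1), (3, 2, 1)]


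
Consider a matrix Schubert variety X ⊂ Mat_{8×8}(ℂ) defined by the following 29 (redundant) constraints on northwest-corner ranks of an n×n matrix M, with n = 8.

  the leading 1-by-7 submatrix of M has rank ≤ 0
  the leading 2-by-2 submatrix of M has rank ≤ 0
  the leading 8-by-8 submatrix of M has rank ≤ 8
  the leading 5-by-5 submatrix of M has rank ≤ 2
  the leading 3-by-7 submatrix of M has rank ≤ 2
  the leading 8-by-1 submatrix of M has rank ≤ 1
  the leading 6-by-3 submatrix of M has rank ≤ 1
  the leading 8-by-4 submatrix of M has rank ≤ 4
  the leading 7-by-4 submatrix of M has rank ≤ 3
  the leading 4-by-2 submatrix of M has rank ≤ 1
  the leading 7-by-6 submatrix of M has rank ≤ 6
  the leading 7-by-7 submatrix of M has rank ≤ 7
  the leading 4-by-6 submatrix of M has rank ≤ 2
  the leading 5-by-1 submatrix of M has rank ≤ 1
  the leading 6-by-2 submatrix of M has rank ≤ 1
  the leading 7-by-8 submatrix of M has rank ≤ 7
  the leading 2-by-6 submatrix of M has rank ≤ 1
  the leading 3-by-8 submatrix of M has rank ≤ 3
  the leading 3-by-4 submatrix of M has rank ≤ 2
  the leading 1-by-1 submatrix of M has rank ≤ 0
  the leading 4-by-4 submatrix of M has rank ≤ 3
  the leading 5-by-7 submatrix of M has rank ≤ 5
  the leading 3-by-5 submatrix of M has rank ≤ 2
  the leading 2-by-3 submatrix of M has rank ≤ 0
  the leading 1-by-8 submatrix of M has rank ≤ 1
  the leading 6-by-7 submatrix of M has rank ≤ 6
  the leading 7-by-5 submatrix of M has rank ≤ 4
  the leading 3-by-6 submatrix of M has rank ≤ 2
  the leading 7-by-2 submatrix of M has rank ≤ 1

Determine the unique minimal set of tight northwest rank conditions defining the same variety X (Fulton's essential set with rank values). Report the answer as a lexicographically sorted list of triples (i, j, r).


Recovering R(i,j) via the rank-extension bound from the 29 conditions:

  R[1]: 0  0  0  0  0  0  0  1
  R[2]: 0  0  0  1  1  1  1  2
  R[3]: 1  1  1  2  2  2  2  3
  R[4]: 1  1  1  2  2  2  3  4
  R[5]: 1  1  1  2  2  3  4  5
  R[6]: 1  1  1  2  3  4  5  6
  R[7]: 1  1  2  3  4  5  6  7
  R[8]: 1  2  3  4  5  6  7  8

second differences of R give the permutation w = (8, 4, 1, 7, 6, 5, 3, 2).

ℓ(w)=20; the 6 essential cells (i,j,r):

[(1, 7, 0), (2, 3, 0), (4, 6, 2), (5, 5, 2), (6, 3, 1), (7, 2, 1)]


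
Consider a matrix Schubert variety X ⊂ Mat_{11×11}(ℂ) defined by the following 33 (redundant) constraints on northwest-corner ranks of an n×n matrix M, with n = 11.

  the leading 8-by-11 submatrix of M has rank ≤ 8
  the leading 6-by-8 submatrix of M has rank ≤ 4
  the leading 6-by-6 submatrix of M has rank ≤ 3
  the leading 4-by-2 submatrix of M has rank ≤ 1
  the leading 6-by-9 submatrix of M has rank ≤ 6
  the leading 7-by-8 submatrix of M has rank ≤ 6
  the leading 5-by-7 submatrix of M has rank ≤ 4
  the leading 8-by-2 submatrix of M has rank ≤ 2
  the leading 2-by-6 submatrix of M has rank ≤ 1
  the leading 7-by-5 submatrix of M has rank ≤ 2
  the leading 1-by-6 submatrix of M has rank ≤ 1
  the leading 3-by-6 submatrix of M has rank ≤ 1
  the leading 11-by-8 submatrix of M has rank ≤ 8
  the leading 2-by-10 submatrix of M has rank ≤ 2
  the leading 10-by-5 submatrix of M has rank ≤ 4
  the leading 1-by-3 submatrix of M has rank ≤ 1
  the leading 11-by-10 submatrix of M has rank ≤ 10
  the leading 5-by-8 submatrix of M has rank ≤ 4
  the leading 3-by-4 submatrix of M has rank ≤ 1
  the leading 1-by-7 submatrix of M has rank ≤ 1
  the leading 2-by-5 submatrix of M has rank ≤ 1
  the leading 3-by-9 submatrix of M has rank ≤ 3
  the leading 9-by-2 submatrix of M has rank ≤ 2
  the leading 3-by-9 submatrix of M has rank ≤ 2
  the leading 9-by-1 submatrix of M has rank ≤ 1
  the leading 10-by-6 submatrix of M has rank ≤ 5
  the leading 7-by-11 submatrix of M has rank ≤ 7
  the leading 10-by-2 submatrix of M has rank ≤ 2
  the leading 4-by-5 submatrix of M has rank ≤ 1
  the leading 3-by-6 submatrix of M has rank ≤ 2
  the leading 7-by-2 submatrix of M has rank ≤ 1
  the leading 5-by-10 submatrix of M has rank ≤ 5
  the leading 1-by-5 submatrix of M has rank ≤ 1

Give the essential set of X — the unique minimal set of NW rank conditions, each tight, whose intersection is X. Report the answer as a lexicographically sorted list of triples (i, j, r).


The tightest implied rank at each (i,j), from the 33 conditions:

  i=1: 1  1  1  1  1  1  1  1  1  1  1
  i=2: 1  1  1  1  1  1  2  2  2  2  2
  i=3: 1  1  1  1  1  1  2  2  2  3  3
  i=4: 1  1  1  1  1  2  3  3  3  4  4
  i=5: 1  1  2  2  2  3  4  4  4  5  5
  i=6: 1  1  2  2  2  3  4  4  5  6  6
  i=7: 1  1  2  2  2  3  4  5  6  7  7
  i=8: 1  2  3  3  3  4  5  6  7  8  8
  i=9: 1  2  3  4  4  5  6  7  8  9  9
  i=10: 1  2  3  4  4  5  6  7  8  9  10
  i=11: 1  2  3  4  5  6  7  8  9  10  11

giving w = (1, 7, 10, 6, 3, 9, 8, 2, 4, 11, 5) via Δ²R.

|D(w)|=25, |Ess(w)|=7:

[(3, 6, 1), (3, 9, 2), (4, 5, 1), (6, 8, 4), (7, 2, 1), (7, 5, 2), (10, 5, 4)]


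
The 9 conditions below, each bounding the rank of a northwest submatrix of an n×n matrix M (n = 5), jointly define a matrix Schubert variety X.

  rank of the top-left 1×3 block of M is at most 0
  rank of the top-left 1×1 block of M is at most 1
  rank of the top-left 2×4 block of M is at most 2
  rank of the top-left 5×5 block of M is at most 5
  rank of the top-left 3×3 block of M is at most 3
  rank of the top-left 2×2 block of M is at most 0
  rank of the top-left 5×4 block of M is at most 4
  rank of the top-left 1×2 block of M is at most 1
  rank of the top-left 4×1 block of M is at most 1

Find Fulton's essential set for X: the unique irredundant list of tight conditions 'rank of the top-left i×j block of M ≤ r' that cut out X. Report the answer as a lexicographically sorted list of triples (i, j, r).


Propagating the 9 rank bounds to every northwest block:

  R[1]: 0  0  0  1  1
  R[2]: 0  0  1  2  2
  R[3]: 1  1  2  3  3
  R[4]: 1  2  3  4  4
  R[5]: 1  2  3  4  5

so w = (4, 3, 1, 2, 5).

|D(w)|=5, |Ess(w)|=2:

[(1, 3, 0), (2, 2, 0)]


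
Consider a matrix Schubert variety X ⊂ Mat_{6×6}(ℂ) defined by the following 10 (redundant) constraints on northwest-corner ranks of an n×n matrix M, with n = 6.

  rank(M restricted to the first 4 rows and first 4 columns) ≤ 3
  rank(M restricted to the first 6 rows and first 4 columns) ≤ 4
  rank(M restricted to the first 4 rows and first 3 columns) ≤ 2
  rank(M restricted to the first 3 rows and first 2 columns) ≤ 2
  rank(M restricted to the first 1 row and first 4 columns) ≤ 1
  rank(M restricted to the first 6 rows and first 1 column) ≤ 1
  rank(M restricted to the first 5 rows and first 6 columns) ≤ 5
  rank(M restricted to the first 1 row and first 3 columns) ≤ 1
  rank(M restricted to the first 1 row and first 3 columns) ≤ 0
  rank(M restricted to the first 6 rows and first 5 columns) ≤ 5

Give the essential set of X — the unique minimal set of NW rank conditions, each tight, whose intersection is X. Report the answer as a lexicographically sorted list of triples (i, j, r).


Rank table r_w(6×6) implied by the 10 constraints:

  row 1: 0, 0, 0, 1, 1, 1
  row 2: 1, 1, 1, 2, 2, 2
  row 3: 1, 2, 2, 3, 3, 3
  row 4: 1, 2, 2, 3, 4, 4
  row 5: 1, 2, 3, 4, 5, 5
  row 6: 1, 2, 3, 4, 5, 6

giving w = (4, 1, 2, 5, 3, 6) via Δ²R.

D(w) has 4 cells with 2 SE-corners; essential set:

[(1, 3, 0), (4, 3, 2)]
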